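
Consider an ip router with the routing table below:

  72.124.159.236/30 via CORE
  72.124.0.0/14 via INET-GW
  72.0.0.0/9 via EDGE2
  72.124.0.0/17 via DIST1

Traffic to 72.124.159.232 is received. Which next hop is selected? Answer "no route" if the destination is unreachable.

INET-GW

Routes whose prefix contains 72.124.159.232:
  72.0.0.0/9 (72.0.0.0 - 72.127.255.255) -> EDGE2
  72.124.0.0/14 (72.124.0.0 - 72.127.255.255) -> INET-GW
More-specific entries that do NOT match:
  72.124.159.236/30 (72.124.159.236 - 72.124.159.239) does not contain 72.124.159.232
  72.124.0.0/17 (72.124.0.0 - 72.124.127.255) does not contain 72.124.159.232
Longest matching prefix is /14 -> next hop INET-GW.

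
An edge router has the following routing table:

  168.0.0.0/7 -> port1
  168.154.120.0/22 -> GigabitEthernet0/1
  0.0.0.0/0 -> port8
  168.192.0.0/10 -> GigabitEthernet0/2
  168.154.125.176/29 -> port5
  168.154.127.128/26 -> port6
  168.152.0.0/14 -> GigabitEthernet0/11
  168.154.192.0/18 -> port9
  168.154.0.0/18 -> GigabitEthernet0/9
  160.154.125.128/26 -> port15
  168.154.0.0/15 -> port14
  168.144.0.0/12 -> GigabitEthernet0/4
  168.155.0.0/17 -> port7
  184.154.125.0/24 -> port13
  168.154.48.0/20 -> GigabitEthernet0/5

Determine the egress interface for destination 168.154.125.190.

port14

Routes whose prefix contains 168.154.125.190:
  0.0.0.0/0 (default, matches everything) -> port8
  168.0.0.0/7 (168.0.0.0 - 169.255.255.255) -> port1
  168.144.0.0/12 (168.144.0.0 - 168.159.255.255) -> GigabitEthernet0/4
  168.152.0.0/14 (168.152.0.0 - 168.155.255.255) -> GigabitEthernet0/11
  168.154.0.0/15 (168.154.0.0 - 168.155.255.255) -> port14
More-specific entries that do NOT match:
  168.154.125.176/29 (168.154.125.176 - 168.154.125.183) does not contain 168.154.125.190
  168.154.127.128/26 (168.154.127.128 - 168.154.127.191) does not contain 168.154.125.190
  160.154.125.128/26 (160.154.125.128 - 160.154.125.191) does not contain 168.154.125.190
  184.154.125.0/24 (184.154.125.0 - 184.154.125.255) does not contain 168.154.125.190
  168.154.120.0/22 (168.154.120.0 - 168.154.123.255) does not contain 168.154.125.190
  168.154.48.0/20 (168.154.48.0 - 168.154.63.255) does not contain 168.154.125.190
  168.154.192.0/18 (168.154.192.0 - 168.154.255.255) does not contain 168.154.125.190
  168.154.0.0/18 (168.154.0.0 - 168.154.63.255) does not contain 168.154.125.190
  168.155.0.0/17 (168.155.0.0 - 168.155.127.255) does not contain 168.154.125.190
Longest matching prefix is /15 -> interface port14.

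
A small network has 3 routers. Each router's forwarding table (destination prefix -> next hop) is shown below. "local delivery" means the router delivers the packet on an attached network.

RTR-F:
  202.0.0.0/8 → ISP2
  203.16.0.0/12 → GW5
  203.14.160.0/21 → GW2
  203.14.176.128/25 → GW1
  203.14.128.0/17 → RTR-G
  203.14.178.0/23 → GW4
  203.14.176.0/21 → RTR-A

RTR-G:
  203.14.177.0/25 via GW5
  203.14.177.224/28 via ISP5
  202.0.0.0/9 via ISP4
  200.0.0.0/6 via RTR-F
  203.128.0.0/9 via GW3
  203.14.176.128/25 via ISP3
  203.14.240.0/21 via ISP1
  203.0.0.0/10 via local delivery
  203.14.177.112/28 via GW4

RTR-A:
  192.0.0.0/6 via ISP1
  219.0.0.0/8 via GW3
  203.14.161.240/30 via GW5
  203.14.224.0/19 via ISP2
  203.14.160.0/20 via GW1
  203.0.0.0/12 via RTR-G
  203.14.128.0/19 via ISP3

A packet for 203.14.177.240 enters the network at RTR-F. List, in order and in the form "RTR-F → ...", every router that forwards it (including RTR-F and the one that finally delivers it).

At RTR-F: longest match for 203.14.177.240 is 203.14.176.0/21 -> RTR-A
At RTR-A: longest match for 203.14.177.240 is 203.0.0.0/12 -> RTR-G
At RTR-G: longest match for 203.14.177.240 is 203.0.0.0/10 -> local delivery

RTR-F → RTR-A → RTR-G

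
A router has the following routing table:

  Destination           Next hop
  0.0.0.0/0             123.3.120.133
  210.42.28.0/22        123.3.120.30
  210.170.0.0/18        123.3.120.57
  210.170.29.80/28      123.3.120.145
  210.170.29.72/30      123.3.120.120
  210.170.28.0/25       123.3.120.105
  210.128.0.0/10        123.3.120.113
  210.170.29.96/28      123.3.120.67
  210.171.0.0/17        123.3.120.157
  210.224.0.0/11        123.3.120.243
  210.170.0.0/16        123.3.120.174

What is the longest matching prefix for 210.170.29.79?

Entries matching 210.170.29.79:
  0.0.0.0/0 (default, matches everything)
  210.128.0.0/10 (210.128.0.0 - 210.191.255.255)
  210.170.0.0/16 (210.170.0.0 - 210.170.255.255)
  210.170.0.0/18 (210.170.0.0 - 210.170.63.255)
Most specific is 210.170.0.0/18.

210.170.0.0/18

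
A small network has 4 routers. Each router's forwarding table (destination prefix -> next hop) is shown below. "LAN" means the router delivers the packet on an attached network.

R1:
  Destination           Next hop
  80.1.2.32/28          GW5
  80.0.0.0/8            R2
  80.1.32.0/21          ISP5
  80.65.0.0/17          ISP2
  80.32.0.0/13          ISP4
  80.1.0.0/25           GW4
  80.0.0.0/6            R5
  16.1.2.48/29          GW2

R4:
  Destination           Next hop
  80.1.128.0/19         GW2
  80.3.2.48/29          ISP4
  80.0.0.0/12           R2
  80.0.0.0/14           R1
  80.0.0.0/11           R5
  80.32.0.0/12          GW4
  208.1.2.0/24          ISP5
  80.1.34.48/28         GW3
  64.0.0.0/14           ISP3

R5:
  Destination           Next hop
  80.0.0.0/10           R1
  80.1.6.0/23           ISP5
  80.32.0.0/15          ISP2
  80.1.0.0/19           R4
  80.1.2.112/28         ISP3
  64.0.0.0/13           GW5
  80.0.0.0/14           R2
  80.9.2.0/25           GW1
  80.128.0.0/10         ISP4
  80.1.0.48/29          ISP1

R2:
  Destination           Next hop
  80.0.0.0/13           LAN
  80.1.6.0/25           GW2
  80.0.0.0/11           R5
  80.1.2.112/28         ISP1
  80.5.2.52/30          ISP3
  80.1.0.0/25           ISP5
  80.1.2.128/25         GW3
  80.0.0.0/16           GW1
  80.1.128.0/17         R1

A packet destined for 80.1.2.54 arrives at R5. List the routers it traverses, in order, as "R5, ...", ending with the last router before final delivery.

R5, R4, R1, R2

At R5: longest match for 80.1.2.54 is 80.1.0.0/19 -> R4
At R4: longest match for 80.1.2.54 is 80.0.0.0/14 -> R1
At R1: longest match for 80.1.2.54 is 80.0.0.0/8 -> R2
At R2: longest match for 80.1.2.54 is 80.0.0.0/13 -> LAN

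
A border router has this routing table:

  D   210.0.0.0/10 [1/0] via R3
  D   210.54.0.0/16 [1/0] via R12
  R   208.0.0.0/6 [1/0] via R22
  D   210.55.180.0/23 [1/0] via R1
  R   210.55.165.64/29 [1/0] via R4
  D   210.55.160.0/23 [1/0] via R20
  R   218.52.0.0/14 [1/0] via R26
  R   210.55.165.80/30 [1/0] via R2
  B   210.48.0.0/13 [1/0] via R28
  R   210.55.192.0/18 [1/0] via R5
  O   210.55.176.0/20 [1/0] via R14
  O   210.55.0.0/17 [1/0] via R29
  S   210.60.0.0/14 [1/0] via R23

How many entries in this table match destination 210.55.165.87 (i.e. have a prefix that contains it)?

3

Prefixes containing 210.55.165.87:
  208.0.0.0/6 (208.0.0.0 - 211.255.255.255)
  210.0.0.0/10 (210.0.0.0 - 210.63.255.255)
  210.48.0.0/13 (210.48.0.0 - 210.55.255.255)
Total matching entries: 3.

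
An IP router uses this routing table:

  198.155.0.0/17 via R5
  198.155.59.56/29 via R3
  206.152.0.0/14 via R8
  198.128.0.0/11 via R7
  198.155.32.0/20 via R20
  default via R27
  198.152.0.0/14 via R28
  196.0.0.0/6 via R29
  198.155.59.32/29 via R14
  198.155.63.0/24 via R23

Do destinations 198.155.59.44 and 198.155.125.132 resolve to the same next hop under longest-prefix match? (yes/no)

yes

198.155.59.44: longest match 198.155.0.0/17 -> R5
198.155.125.132: longest match 198.155.0.0/17 -> R5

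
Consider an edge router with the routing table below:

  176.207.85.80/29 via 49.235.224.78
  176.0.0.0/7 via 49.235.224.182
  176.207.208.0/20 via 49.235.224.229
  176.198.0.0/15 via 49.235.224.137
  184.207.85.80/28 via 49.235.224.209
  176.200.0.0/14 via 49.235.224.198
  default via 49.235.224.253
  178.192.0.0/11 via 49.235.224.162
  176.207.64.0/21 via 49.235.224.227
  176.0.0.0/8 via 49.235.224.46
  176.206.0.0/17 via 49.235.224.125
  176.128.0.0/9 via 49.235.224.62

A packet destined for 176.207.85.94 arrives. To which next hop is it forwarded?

Routes whose prefix contains 176.207.85.94:
  0.0.0.0/0 (default, matches everything) -> 49.235.224.253
  176.0.0.0/7 (176.0.0.0 - 177.255.255.255) -> 49.235.224.182
  176.0.0.0/8 (176.0.0.0 - 176.255.255.255) -> 49.235.224.46
  176.128.0.0/9 (176.128.0.0 - 176.255.255.255) -> 49.235.224.62
More-specific entries that do NOT match:
  176.207.85.80/29 (176.207.85.80 - 176.207.85.87) does not contain 176.207.85.94
  184.207.85.80/28 (184.207.85.80 - 184.207.85.95) does not contain 176.207.85.94
  176.207.64.0/21 (176.207.64.0 - 176.207.71.255) does not contain 176.207.85.94
  176.207.208.0/20 (176.207.208.0 - 176.207.223.255) does not contain 176.207.85.94
  176.206.0.0/17 (176.206.0.0 - 176.206.127.255) does not contain 176.207.85.94
  176.198.0.0/15 (176.198.0.0 - 176.199.255.255) does not contain 176.207.85.94
  176.200.0.0/14 (176.200.0.0 - 176.203.255.255) does not contain 176.207.85.94
  178.192.0.0/11 (178.192.0.0 - 178.223.255.255) does not contain 176.207.85.94
Longest matching prefix is /9 -> next hop 49.235.224.62.

49.235.224.62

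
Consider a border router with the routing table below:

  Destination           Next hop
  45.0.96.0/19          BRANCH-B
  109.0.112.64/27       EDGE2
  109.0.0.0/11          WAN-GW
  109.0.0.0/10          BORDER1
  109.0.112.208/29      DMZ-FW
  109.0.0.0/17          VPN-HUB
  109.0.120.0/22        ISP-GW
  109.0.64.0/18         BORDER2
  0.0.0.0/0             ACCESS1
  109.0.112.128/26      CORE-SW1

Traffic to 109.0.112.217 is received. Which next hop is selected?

Routes whose prefix contains 109.0.112.217:
  0.0.0.0/0 (default, matches everything) -> ACCESS1
  109.0.0.0/10 (109.0.0.0 - 109.63.255.255) -> BORDER1
  109.0.0.0/11 (109.0.0.0 - 109.31.255.255) -> WAN-GW
  109.0.0.0/17 (109.0.0.0 - 109.0.127.255) -> VPN-HUB
  109.0.64.0/18 (109.0.64.0 - 109.0.127.255) -> BORDER2
More-specific entries that do NOT match:
  109.0.112.208/29 (109.0.112.208 - 109.0.112.215) does not contain 109.0.112.217
  109.0.112.64/27 (109.0.112.64 - 109.0.112.95) does not contain 109.0.112.217
  109.0.112.128/26 (109.0.112.128 - 109.0.112.191) does not contain 109.0.112.217
  109.0.120.0/22 (109.0.120.0 - 109.0.123.255) does not contain 109.0.112.217
  45.0.96.0/19 (45.0.96.0 - 45.0.127.255) does not contain 109.0.112.217
Longest matching prefix is /18 -> next hop BORDER2.

BORDER2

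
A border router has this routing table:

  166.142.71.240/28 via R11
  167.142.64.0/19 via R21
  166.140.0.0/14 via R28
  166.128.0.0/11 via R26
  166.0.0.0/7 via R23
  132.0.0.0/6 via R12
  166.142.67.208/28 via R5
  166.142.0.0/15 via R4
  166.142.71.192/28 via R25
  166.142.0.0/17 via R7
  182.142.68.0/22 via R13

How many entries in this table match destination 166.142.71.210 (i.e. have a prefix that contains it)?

5

Prefixes containing 166.142.71.210:
  166.0.0.0/7 (166.0.0.0 - 167.255.255.255)
  166.128.0.0/11 (166.128.0.0 - 166.159.255.255)
  166.140.0.0/14 (166.140.0.0 - 166.143.255.255)
  166.142.0.0/15 (166.142.0.0 - 166.143.255.255)
  166.142.0.0/17 (166.142.0.0 - 166.142.127.255)
Total matching entries: 5.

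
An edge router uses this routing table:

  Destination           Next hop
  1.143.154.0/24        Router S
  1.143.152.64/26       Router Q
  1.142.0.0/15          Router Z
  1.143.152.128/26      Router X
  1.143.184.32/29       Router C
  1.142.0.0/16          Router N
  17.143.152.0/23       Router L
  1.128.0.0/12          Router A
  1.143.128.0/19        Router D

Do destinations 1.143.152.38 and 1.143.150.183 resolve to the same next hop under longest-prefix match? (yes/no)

yes

1.143.152.38: longest match 1.143.128.0/19 -> Router D
1.143.150.183: longest match 1.143.128.0/19 -> Router D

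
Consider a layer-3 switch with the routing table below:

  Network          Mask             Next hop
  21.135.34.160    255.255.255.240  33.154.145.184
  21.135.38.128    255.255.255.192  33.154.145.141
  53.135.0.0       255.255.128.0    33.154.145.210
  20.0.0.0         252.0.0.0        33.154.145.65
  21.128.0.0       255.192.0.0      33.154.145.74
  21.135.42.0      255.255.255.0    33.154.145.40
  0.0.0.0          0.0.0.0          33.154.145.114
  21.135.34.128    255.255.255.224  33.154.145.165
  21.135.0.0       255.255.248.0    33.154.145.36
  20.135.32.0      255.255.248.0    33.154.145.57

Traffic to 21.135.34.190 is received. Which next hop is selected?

33.154.145.74

Routes whose prefix contains 21.135.34.190:
  0.0.0.0/0 (default, matches everything) -> 33.154.145.114
  20.0.0.0/6 (20.0.0.0 - 23.255.255.255) -> 33.154.145.65
  21.128.0.0/10 (21.128.0.0 - 21.191.255.255) -> 33.154.145.74
More-specific entries that do NOT match:
  21.135.34.160/28 (21.135.34.160 - 21.135.34.175) does not contain 21.135.34.190
  21.135.34.128/27 (21.135.34.128 - 21.135.34.159) does not contain 21.135.34.190
  21.135.38.128/26 (21.135.38.128 - 21.135.38.191) does not contain 21.135.34.190
  21.135.42.0/24 (21.135.42.0 - 21.135.42.255) does not contain 21.135.34.190
  21.135.0.0/21 (21.135.0.0 - 21.135.7.255) does not contain 21.135.34.190
  20.135.32.0/21 (20.135.32.0 - 20.135.39.255) does not contain 21.135.34.190
  53.135.0.0/17 (53.135.0.0 - 53.135.127.255) does not contain 21.135.34.190
Longest matching prefix is /10 -> next hop 33.154.145.74.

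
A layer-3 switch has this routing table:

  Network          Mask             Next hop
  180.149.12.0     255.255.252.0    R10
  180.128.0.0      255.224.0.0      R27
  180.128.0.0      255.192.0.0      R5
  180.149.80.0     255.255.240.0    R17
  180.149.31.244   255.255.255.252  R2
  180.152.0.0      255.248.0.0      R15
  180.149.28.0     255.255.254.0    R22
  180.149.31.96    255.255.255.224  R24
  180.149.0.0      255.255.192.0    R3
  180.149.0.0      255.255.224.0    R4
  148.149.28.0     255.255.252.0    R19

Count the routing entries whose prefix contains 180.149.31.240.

4

Prefixes containing 180.149.31.240:
  180.128.0.0/10 (180.128.0.0 - 180.191.255.255)
  180.128.0.0/11 (180.128.0.0 - 180.159.255.255)
  180.149.0.0/18 (180.149.0.0 - 180.149.63.255)
  180.149.0.0/19 (180.149.0.0 - 180.149.31.255)
Total matching entries: 4.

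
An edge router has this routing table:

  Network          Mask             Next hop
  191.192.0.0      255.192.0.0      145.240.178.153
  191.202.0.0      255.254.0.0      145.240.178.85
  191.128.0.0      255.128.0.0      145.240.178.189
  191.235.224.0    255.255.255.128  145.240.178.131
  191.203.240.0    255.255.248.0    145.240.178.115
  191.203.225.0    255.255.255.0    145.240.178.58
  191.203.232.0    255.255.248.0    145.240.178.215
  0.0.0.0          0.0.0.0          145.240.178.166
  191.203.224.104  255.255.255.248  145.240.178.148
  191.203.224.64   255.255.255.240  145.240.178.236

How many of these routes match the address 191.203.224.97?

Prefixes containing 191.203.224.97:
  0.0.0.0/0 (default, matches everything)
  191.128.0.0/9 (191.128.0.0 - 191.255.255.255)
  191.192.0.0/10 (191.192.0.0 - 191.255.255.255)
  191.202.0.0/15 (191.202.0.0 - 191.203.255.255)
Total matching entries: 4.

4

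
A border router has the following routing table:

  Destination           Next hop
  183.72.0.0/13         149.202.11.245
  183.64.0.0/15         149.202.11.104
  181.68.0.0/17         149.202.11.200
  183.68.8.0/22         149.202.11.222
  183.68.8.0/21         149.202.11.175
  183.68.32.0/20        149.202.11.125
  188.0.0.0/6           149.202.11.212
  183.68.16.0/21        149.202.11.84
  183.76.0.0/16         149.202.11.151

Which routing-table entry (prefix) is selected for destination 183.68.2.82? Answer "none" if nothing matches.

none

183.68.2.82 is outside every listed prefix and there is no default route.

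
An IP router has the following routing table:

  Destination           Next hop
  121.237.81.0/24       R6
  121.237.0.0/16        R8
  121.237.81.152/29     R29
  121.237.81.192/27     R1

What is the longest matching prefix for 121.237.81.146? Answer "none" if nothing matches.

121.237.81.0/24

Entries matching 121.237.81.146:
  121.237.0.0/16 (121.237.0.0 - 121.237.255.255)
  121.237.81.0/24 (121.237.81.0 - 121.237.81.255)
Most specific is 121.237.81.0/24.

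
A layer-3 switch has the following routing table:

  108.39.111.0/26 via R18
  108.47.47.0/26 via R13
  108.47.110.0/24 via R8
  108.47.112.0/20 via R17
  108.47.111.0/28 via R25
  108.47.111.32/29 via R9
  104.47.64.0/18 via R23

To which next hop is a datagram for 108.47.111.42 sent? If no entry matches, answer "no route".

No entry's prefix contains 108.47.111.42; there is no default route.

no route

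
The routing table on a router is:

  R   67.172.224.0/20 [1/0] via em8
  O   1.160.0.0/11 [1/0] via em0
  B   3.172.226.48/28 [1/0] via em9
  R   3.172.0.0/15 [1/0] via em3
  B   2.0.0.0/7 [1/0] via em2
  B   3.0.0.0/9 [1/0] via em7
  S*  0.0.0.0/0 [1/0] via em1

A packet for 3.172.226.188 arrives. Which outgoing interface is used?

Routes whose prefix contains 3.172.226.188:
  0.0.0.0/0 (default, matches everything) -> em1
  2.0.0.0/7 (2.0.0.0 - 3.255.255.255) -> em2
  3.172.0.0/15 (3.172.0.0 - 3.173.255.255) -> em3
More-specific entries that do NOT match:
  3.172.226.48/28 (3.172.226.48 - 3.172.226.63) does not contain 3.172.226.188
  67.172.224.0/20 (67.172.224.0 - 67.172.239.255) does not contain 3.172.226.188
Longest matching prefix is /15 -> interface em3.

em3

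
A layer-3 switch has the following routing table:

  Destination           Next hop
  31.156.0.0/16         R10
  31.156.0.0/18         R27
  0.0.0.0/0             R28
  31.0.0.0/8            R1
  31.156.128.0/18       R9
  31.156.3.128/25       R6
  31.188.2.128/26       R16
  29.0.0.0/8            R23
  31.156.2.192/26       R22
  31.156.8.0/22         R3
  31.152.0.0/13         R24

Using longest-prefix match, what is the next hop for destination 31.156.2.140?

Routes whose prefix contains 31.156.2.140:
  0.0.0.0/0 (default, matches everything) -> R28
  31.0.0.0/8 (31.0.0.0 - 31.255.255.255) -> R1
  31.152.0.0/13 (31.152.0.0 - 31.159.255.255) -> R24
  31.156.0.0/16 (31.156.0.0 - 31.156.255.255) -> R10
  31.156.0.0/18 (31.156.0.0 - 31.156.63.255) -> R27
More-specific entries that do NOT match:
  31.188.2.128/26 (31.188.2.128 - 31.188.2.191) does not contain 31.156.2.140
  31.156.2.192/26 (31.156.2.192 - 31.156.2.255) does not contain 31.156.2.140
  31.156.3.128/25 (31.156.3.128 - 31.156.3.255) does not contain 31.156.2.140
  31.156.8.0/22 (31.156.8.0 - 31.156.11.255) does not contain 31.156.2.140
Longest matching prefix is /18 -> next hop R27.

R27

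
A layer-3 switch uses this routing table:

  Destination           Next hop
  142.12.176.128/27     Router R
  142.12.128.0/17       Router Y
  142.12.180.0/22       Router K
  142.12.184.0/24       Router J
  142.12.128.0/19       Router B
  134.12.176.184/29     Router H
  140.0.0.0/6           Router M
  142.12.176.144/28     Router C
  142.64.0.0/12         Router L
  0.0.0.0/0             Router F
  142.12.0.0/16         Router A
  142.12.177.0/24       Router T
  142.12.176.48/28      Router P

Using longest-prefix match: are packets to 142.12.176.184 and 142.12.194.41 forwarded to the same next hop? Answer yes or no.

142.12.176.184: longest match 142.12.128.0/17 -> Router Y
142.12.194.41: longest match 142.12.128.0/17 -> Router Y

yes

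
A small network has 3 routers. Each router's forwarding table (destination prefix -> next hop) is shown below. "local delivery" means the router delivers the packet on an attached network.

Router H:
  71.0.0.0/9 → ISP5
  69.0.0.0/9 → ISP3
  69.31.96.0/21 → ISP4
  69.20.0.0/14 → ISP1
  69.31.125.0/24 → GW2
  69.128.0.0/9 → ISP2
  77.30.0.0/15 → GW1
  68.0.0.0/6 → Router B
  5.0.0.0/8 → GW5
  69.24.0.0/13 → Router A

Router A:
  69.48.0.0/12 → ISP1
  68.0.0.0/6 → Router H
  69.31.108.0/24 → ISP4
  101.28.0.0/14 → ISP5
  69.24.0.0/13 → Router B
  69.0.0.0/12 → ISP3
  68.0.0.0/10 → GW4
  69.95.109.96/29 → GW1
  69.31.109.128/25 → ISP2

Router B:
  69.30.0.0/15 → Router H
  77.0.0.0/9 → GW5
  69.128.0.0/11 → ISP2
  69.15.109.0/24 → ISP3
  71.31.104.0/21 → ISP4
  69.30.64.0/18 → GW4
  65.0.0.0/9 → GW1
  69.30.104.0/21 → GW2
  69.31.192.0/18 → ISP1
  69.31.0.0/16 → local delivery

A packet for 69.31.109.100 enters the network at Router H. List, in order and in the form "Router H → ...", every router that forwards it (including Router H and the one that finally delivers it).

At Router H: longest match for 69.31.109.100 is 69.24.0.0/13 -> Router A
At Router A: longest match for 69.31.109.100 is 69.24.0.0/13 -> Router B
At Router B: longest match for 69.31.109.100 is 69.31.0.0/16 -> local delivery

Router H → Router A → Router B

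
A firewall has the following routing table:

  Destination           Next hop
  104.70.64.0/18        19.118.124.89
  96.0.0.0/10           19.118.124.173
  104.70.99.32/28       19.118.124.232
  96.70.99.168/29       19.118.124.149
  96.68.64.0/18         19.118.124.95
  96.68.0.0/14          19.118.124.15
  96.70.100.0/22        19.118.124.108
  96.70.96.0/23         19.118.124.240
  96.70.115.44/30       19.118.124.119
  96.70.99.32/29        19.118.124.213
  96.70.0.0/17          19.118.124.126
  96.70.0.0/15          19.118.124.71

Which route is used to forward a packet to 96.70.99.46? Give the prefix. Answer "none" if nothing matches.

Entries matching 96.70.99.46:
  96.68.0.0/14 (96.68.0.0 - 96.71.255.255)
  96.70.0.0/15 (96.70.0.0 - 96.71.255.255)
  96.70.0.0/17 (96.70.0.0 - 96.70.127.255)
Most specific is 96.70.0.0/17.

96.70.0.0/17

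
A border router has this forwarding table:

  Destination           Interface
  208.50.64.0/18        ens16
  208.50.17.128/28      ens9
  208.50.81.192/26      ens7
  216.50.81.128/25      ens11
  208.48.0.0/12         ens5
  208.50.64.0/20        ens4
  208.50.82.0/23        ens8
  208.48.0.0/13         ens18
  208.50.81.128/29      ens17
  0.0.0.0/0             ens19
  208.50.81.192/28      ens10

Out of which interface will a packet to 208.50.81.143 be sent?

Routes whose prefix contains 208.50.81.143:
  0.0.0.0/0 (default, matches everything) -> ens19
  208.48.0.0/12 (208.48.0.0 - 208.63.255.255) -> ens5
  208.48.0.0/13 (208.48.0.0 - 208.55.255.255) -> ens18
  208.50.64.0/18 (208.50.64.0 - 208.50.127.255) -> ens16
More-specific entries that do NOT match:
  208.50.81.128/29 (208.50.81.128 - 208.50.81.135) does not contain 208.50.81.143
  208.50.17.128/28 (208.50.17.128 - 208.50.17.143) does not contain 208.50.81.143
  208.50.81.192/28 (208.50.81.192 - 208.50.81.207) does not contain 208.50.81.143
  208.50.81.192/26 (208.50.81.192 - 208.50.81.255) does not contain 208.50.81.143
  216.50.81.128/25 (216.50.81.128 - 216.50.81.255) does not contain 208.50.81.143
  208.50.82.0/23 (208.50.82.0 - 208.50.83.255) does not contain 208.50.81.143
  208.50.64.0/20 (208.50.64.0 - 208.50.79.255) does not contain 208.50.81.143
Longest matching prefix is /18 -> interface ens16.

ens16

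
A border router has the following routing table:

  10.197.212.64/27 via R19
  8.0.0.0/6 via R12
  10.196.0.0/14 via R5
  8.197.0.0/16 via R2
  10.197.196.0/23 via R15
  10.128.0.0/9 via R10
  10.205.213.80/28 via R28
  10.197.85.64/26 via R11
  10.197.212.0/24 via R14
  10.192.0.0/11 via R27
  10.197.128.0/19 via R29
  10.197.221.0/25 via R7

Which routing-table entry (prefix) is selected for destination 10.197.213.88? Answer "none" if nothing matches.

10.196.0.0/14

Entries matching 10.197.213.88:
  8.0.0.0/6 (8.0.0.0 - 11.255.255.255)
  10.128.0.0/9 (10.128.0.0 - 10.255.255.255)
  10.192.0.0/11 (10.192.0.0 - 10.223.255.255)
  10.196.0.0/14 (10.196.0.0 - 10.199.255.255)
Most specific is 10.196.0.0/14.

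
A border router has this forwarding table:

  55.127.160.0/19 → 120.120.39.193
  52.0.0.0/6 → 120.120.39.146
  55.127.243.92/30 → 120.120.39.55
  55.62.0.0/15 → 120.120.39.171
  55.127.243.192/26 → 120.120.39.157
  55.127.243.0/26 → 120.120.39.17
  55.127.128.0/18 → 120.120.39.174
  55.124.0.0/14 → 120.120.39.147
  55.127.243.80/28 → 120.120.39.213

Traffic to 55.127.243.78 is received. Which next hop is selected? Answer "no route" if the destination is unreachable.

Routes whose prefix contains 55.127.243.78:
  52.0.0.0/6 (52.0.0.0 - 55.255.255.255) -> 120.120.39.146
  55.124.0.0/14 (55.124.0.0 - 55.127.255.255) -> 120.120.39.147
More-specific entries that do NOT match:
  55.127.243.92/30 (55.127.243.92 - 55.127.243.95) does not contain 55.127.243.78
  55.127.243.80/28 (55.127.243.80 - 55.127.243.95) does not contain 55.127.243.78
  55.127.243.192/26 (55.127.243.192 - 55.127.243.255) does not contain 55.127.243.78
  55.127.243.0/26 (55.127.243.0 - 55.127.243.63) does not contain 55.127.243.78
  55.127.160.0/19 (55.127.160.0 - 55.127.191.255) does not contain 55.127.243.78
  55.127.128.0/18 (55.127.128.0 - 55.127.191.255) does not contain 55.127.243.78
  55.62.0.0/15 (55.62.0.0 - 55.63.255.255) does not contain 55.127.243.78
Longest matching prefix is /14 -> next hop 120.120.39.147.

120.120.39.147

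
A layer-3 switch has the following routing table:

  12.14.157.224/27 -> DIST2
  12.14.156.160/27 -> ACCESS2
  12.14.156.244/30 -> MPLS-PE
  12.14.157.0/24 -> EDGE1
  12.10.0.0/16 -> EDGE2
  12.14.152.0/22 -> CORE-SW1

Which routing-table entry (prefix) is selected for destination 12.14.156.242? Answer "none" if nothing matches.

12.14.156.242 is outside every listed prefix and there is no default route.

none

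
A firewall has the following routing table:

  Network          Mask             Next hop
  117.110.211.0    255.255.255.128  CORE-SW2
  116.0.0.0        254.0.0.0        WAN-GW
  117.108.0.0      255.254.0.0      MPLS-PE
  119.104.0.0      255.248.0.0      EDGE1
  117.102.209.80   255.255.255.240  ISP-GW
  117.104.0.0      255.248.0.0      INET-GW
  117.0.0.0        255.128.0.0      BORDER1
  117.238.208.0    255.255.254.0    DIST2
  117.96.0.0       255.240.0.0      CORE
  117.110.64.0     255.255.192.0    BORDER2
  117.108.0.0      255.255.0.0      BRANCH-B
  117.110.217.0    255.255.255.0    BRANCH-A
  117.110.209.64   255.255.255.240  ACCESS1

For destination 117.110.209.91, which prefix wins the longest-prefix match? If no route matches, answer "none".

Entries matching 117.110.209.91:
  116.0.0.0/7 (116.0.0.0 - 117.255.255.255)
  117.0.0.0/9 (117.0.0.0 - 117.127.255.255)
  117.96.0.0/12 (117.96.0.0 - 117.111.255.255)
  117.104.0.0/13 (117.104.0.0 - 117.111.255.255)
Most specific is 117.104.0.0/13.

117.104.0.0/13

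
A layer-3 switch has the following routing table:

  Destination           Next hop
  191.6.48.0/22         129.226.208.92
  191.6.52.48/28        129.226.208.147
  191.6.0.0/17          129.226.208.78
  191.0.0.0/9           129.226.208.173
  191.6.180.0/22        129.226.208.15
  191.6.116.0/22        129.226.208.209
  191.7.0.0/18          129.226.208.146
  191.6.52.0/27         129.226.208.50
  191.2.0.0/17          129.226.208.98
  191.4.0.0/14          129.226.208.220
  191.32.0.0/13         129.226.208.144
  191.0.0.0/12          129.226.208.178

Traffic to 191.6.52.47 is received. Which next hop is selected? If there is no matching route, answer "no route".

129.226.208.78

Routes whose prefix contains 191.6.52.47:
  191.0.0.0/9 (191.0.0.0 - 191.127.255.255) -> 129.226.208.173
  191.0.0.0/12 (191.0.0.0 - 191.15.255.255) -> 129.226.208.178
  191.4.0.0/14 (191.4.0.0 - 191.7.255.255) -> 129.226.208.220
  191.6.0.0/17 (191.6.0.0 - 191.6.127.255) -> 129.226.208.78
More-specific entries that do NOT match:
  191.6.52.48/28 (191.6.52.48 - 191.6.52.63) does not contain 191.6.52.47
  191.6.52.0/27 (191.6.52.0 - 191.6.52.31) does not contain 191.6.52.47
  191.6.48.0/22 (191.6.48.0 - 191.6.51.255) does not contain 191.6.52.47
  191.6.180.0/22 (191.6.180.0 - 191.6.183.255) does not contain 191.6.52.47
  191.6.116.0/22 (191.6.116.0 - 191.6.119.255) does not contain 191.6.52.47
  191.7.0.0/18 (191.7.0.0 - 191.7.63.255) does not contain 191.6.52.47
Longest matching prefix is /17 -> next hop 129.226.208.78.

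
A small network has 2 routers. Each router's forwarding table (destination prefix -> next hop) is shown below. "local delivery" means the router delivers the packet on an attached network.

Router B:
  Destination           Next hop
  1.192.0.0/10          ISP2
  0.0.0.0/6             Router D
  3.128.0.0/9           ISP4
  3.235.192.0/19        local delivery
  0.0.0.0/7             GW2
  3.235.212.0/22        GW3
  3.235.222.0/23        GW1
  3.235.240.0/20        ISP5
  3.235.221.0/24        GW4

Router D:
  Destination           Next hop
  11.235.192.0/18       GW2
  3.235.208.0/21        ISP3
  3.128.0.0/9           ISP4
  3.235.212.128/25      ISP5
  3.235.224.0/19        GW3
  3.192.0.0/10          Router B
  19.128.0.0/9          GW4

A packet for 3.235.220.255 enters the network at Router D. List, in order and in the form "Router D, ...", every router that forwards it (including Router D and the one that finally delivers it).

Router D, Router B

At Router D: longest match for 3.235.220.255 is 3.192.0.0/10 -> Router B
At Router B: longest match for 3.235.220.255 is 3.235.192.0/19 -> local delivery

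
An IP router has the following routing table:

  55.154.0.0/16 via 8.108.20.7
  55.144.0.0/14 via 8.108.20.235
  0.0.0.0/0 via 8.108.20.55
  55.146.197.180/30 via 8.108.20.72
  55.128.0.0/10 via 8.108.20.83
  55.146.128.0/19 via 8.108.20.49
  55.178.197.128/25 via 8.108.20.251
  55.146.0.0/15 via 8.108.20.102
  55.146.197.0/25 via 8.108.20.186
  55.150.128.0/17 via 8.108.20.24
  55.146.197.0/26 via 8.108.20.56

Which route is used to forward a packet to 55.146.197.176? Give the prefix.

55.146.0.0/15

Entries matching 55.146.197.176:
  0.0.0.0/0 (default, matches everything)
  55.128.0.0/10 (55.128.0.0 - 55.191.255.255)
  55.144.0.0/14 (55.144.0.0 - 55.147.255.255)
  55.146.0.0/15 (55.146.0.0 - 55.147.255.255)
Most specific is 55.146.0.0/15.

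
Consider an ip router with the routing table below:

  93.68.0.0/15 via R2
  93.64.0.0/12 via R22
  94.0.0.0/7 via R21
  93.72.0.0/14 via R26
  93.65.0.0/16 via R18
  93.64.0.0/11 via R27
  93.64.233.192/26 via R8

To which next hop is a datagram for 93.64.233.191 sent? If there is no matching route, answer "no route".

R22

Routes whose prefix contains 93.64.233.191:
  93.64.0.0/11 (93.64.0.0 - 93.95.255.255) -> R27
  93.64.0.0/12 (93.64.0.0 - 93.79.255.255) -> R22
More-specific entries that do NOT match:
  93.64.233.192/26 (93.64.233.192 - 93.64.233.255) does not contain 93.64.233.191
  93.65.0.0/16 (93.65.0.0 - 93.65.255.255) does not contain 93.64.233.191
  93.68.0.0/15 (93.68.0.0 - 93.69.255.255) does not contain 93.64.233.191
  93.72.0.0/14 (93.72.0.0 - 93.75.255.255) does not contain 93.64.233.191
Longest matching prefix is /12 -> next hop R22.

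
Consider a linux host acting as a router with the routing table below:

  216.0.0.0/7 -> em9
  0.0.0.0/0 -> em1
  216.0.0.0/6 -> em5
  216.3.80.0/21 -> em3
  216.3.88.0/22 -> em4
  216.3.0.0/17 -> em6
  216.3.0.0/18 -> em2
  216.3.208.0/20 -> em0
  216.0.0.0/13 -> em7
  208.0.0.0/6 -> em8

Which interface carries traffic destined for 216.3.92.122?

Routes whose prefix contains 216.3.92.122:
  0.0.0.0/0 (default, matches everything) -> em1
  216.0.0.0/6 (216.0.0.0 - 219.255.255.255) -> em5
  216.0.0.0/7 (216.0.0.0 - 217.255.255.255) -> em9
  216.0.0.0/13 (216.0.0.0 - 216.7.255.255) -> em7
  216.3.0.0/17 (216.3.0.0 - 216.3.127.255) -> em6
More-specific entries that do NOT match:
  216.3.88.0/22 (216.3.88.0 - 216.3.91.255) does not contain 216.3.92.122
  216.3.80.0/21 (216.3.80.0 - 216.3.87.255) does not contain 216.3.92.122
  216.3.208.0/20 (216.3.208.0 - 216.3.223.255) does not contain 216.3.92.122
  216.3.0.0/18 (216.3.0.0 - 216.3.63.255) does not contain 216.3.92.122
Longest matching prefix is /17 -> interface em6.

em6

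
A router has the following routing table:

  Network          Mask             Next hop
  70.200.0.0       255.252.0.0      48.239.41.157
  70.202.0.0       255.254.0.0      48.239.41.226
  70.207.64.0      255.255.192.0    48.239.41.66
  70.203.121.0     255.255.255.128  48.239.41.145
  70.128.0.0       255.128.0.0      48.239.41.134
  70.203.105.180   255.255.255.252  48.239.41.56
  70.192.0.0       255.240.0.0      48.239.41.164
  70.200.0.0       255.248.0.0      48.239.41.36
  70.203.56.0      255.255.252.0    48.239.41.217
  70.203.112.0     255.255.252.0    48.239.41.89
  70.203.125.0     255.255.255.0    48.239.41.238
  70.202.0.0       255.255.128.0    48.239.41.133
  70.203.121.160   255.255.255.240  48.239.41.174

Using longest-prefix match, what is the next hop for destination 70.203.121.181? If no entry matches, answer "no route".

Routes whose prefix contains 70.203.121.181:
  70.128.0.0/9 (70.128.0.0 - 70.255.255.255) -> 48.239.41.134
  70.192.0.0/12 (70.192.0.0 - 70.207.255.255) -> 48.239.41.164
  70.200.0.0/13 (70.200.0.0 - 70.207.255.255) -> 48.239.41.36
  70.200.0.0/14 (70.200.0.0 - 70.203.255.255) -> 48.239.41.157
  70.202.0.0/15 (70.202.0.0 - 70.203.255.255) -> 48.239.41.226
More-specific entries that do NOT match:
  70.203.105.180/30 (70.203.105.180 - 70.203.105.183) does not contain 70.203.121.181
  70.203.121.160/28 (70.203.121.160 - 70.203.121.175) does not contain 70.203.121.181
  70.203.121.0/25 (70.203.121.0 - 70.203.121.127) does not contain 70.203.121.181
  70.203.125.0/24 (70.203.125.0 - 70.203.125.255) does not contain 70.203.121.181
  70.203.56.0/22 (70.203.56.0 - 70.203.59.255) does not contain 70.203.121.181
  70.203.112.0/22 (70.203.112.0 - 70.203.115.255) does not contain 70.203.121.181
  70.207.64.0/18 (70.207.64.0 - 70.207.127.255) does not contain 70.203.121.181
  70.202.0.0/17 (70.202.0.0 - 70.202.127.255) does not contain 70.203.121.181
Longest matching prefix is /15 -> next hop 48.239.41.226.

48.239.41.226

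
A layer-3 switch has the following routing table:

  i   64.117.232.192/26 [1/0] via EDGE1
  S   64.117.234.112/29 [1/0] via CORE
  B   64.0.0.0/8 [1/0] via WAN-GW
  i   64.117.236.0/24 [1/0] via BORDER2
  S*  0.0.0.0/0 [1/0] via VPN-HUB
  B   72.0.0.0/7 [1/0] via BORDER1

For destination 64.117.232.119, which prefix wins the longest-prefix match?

64.0.0.0/8

Entries matching 64.117.232.119:
  0.0.0.0/0 (default, matches everything)
  64.0.0.0/8 (64.0.0.0 - 64.255.255.255)
Most specific is 64.0.0.0/8.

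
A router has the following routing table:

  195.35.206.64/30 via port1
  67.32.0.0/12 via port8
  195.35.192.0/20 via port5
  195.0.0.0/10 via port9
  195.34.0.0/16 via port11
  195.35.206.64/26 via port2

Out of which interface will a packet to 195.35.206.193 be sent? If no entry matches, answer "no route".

Routes whose prefix contains 195.35.206.193:
  195.0.0.0/10 (195.0.0.0 - 195.63.255.255) -> port9
  195.35.192.0/20 (195.35.192.0 - 195.35.207.255) -> port5
More-specific entries that do NOT match:
  195.35.206.64/30 (195.35.206.64 - 195.35.206.67) does not contain 195.35.206.193
  195.35.206.64/26 (195.35.206.64 - 195.35.206.127) does not contain 195.35.206.193
Longest matching prefix is /20 -> interface port5.

port5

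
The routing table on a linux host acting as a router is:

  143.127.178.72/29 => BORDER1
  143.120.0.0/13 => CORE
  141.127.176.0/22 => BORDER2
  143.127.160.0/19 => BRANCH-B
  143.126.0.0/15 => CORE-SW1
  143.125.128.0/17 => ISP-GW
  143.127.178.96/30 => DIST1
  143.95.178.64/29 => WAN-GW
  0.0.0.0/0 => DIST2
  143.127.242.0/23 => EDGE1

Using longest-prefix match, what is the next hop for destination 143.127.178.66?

Routes whose prefix contains 143.127.178.66:
  0.0.0.0/0 (default, matches everything) -> DIST2
  143.120.0.0/13 (143.120.0.0 - 143.127.255.255) -> CORE
  143.126.0.0/15 (143.126.0.0 - 143.127.255.255) -> CORE-SW1
  143.127.160.0/19 (143.127.160.0 - 143.127.191.255) -> BRANCH-B
More-specific entries that do NOT match:
  143.127.178.96/30 (143.127.178.96 - 143.127.178.99) does not contain 143.127.178.66
  143.127.178.72/29 (143.127.178.72 - 143.127.178.79) does not contain 143.127.178.66
  143.95.178.64/29 (143.95.178.64 - 143.95.178.71) does not contain 143.127.178.66
  143.127.242.0/23 (143.127.242.0 - 143.127.243.255) does not contain 143.127.178.66
  141.127.176.0/22 (141.127.176.0 - 141.127.179.255) does not contain 143.127.178.66
Longest matching prefix is /19 -> next hop BRANCH-B.

BRANCH-B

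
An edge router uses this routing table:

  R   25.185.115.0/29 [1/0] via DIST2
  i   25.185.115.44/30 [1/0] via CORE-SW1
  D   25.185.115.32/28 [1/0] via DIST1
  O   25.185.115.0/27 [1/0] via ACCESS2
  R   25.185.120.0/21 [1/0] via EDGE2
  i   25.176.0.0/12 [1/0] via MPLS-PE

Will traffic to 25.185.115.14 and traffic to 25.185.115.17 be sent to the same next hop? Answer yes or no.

25.185.115.14: longest match 25.185.115.0/27 -> ACCESS2
25.185.115.17: longest match 25.185.115.0/27 -> ACCESS2

yes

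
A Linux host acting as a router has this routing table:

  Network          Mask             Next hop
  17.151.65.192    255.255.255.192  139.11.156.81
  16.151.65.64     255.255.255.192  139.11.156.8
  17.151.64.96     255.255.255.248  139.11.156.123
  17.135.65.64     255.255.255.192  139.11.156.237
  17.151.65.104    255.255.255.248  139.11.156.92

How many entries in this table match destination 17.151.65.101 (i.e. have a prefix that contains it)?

No listed prefix contains 17.151.65.101.
Total matching entries: 0.

0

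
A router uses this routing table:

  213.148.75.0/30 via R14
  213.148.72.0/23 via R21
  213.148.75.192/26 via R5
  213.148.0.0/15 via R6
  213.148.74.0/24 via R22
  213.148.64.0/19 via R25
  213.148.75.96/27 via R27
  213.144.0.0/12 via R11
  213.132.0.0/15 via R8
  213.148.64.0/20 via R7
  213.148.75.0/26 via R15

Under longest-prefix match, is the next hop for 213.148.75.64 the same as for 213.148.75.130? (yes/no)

213.148.75.64: longest match 213.148.64.0/20 -> R7
213.148.75.130: longest match 213.148.64.0/20 -> R7

yes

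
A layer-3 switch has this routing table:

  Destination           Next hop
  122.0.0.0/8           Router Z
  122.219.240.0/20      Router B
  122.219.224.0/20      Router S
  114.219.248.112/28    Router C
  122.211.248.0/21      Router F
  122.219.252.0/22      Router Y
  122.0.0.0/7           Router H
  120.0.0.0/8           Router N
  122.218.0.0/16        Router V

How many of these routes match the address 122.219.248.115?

Prefixes containing 122.219.248.115:
  122.0.0.0/7 (122.0.0.0 - 123.255.255.255)
  122.0.0.0/8 (122.0.0.0 - 122.255.255.255)
  122.219.240.0/20 (122.219.240.0 - 122.219.255.255)
Total matching entries: 3.

3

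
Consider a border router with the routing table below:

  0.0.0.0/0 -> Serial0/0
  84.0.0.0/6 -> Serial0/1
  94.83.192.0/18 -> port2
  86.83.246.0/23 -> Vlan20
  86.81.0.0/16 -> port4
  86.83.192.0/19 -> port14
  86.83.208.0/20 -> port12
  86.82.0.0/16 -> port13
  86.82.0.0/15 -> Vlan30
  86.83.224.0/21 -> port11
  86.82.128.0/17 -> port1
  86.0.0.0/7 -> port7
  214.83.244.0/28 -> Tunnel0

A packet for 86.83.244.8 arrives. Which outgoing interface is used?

Vlan30

Routes whose prefix contains 86.83.244.8:
  0.0.0.0/0 (default, matches everything) -> Serial0/0
  84.0.0.0/6 (84.0.0.0 - 87.255.255.255) -> Serial0/1
  86.0.0.0/7 (86.0.0.0 - 87.255.255.255) -> port7
  86.82.0.0/15 (86.82.0.0 - 86.83.255.255) -> Vlan30
More-specific entries that do NOT match:
  214.83.244.0/28 (214.83.244.0 - 214.83.244.15) does not contain 86.83.244.8
  86.83.246.0/23 (86.83.246.0 - 86.83.247.255) does not contain 86.83.244.8
  86.83.224.0/21 (86.83.224.0 - 86.83.231.255) does not contain 86.83.244.8
  86.83.208.0/20 (86.83.208.0 - 86.83.223.255) does not contain 86.83.244.8
  86.83.192.0/19 (86.83.192.0 - 86.83.223.255) does not contain 86.83.244.8
  94.83.192.0/18 (94.83.192.0 - 94.83.255.255) does not contain 86.83.244.8
  86.82.128.0/17 (86.82.128.0 - 86.82.255.255) does not contain 86.83.244.8
  86.81.0.0/16 (86.81.0.0 - 86.81.255.255) does not contain 86.83.244.8
  86.82.0.0/16 (86.82.0.0 - 86.82.255.255) does not contain 86.83.244.8
Longest matching prefix is /15 -> interface Vlan30.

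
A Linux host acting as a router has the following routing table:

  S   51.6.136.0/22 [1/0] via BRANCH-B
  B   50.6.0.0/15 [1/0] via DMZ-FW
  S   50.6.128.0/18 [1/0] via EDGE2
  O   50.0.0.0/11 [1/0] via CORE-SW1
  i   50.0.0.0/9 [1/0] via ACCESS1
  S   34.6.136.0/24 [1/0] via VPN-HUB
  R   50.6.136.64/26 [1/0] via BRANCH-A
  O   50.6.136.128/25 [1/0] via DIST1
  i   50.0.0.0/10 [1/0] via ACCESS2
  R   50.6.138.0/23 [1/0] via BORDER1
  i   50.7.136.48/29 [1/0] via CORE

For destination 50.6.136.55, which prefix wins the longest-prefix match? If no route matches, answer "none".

50.6.128.0/18

Entries matching 50.6.136.55:
  50.0.0.0/9 (50.0.0.0 - 50.127.255.255)
  50.0.0.0/10 (50.0.0.0 - 50.63.255.255)
  50.0.0.0/11 (50.0.0.0 - 50.31.255.255)
  50.6.0.0/15 (50.6.0.0 - 50.7.255.255)
  50.6.128.0/18 (50.6.128.0 - 50.6.191.255)
Most specific is 50.6.128.0/18.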